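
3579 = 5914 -2335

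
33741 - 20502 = 13239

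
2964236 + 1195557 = 4159793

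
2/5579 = 2/5579 = 0.00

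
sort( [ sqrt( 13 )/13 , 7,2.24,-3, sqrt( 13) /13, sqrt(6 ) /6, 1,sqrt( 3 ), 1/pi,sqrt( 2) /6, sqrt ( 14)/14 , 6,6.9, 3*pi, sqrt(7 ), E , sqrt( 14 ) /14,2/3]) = [  -  3, sqrt(2 )/6, sqrt( 14 )/14, sqrt( 14 ) /14, sqrt( 13 ) /13 , sqrt( 13)/13,1/pi,sqrt( 6 )/6, 2/3,1, sqrt ( 3 ), 2.24, sqrt(7),E , 6 , 6.9,7,3*pi]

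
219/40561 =219/40561 = 0.01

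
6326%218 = 4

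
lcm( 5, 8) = 40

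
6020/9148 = 1505/2287   =  0.66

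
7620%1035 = 375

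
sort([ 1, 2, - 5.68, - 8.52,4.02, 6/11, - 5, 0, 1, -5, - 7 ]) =[ - 8.52, - 7, - 5.68,  -  5, - 5,0, 6/11, 1, 1,  2, 4.02 ]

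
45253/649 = 767/11 = 69.73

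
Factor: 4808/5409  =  2^3*3^( - 2) = 8/9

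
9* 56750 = 510750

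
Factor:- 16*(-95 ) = 1520 = 2^4*5^1 * 19^1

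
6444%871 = 347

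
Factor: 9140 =2^2*5^1*457^1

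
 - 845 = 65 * ( - 13 ) 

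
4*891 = 3564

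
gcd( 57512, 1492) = 4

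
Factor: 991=991^1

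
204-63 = 141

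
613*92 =56396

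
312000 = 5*62400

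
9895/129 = 76 + 91/129 = 76.71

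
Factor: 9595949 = 11^1*367^1 * 2377^1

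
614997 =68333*9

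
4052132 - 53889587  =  -49837455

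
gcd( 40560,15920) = 80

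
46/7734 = 23/3867  =  0.01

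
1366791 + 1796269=3163060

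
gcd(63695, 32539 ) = 1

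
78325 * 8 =626600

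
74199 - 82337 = - 8138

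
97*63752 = 6183944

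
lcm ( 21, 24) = 168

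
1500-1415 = 85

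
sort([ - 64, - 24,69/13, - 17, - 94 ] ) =[ - 94, - 64, - 24, - 17, 69/13 ]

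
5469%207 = 87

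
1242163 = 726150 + 516013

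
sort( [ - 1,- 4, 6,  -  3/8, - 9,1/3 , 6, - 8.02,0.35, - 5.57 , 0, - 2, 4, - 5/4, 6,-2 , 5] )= [ - 9, - 8.02, -5.57, - 4, -2, - 2 , - 5/4, - 1,- 3/8, 0, 1/3,0.35, 4,  5, 6, 6, 6]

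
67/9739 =67/9739 = 0.01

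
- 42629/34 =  - 1254 + 7/34=-1253.79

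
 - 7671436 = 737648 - 8409084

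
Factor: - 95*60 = - 5700 = - 2^2 * 3^1 * 5^2 * 19^1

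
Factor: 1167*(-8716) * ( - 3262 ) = 2^3*3^1*7^1*233^1*389^1*2179^1 = 33179667864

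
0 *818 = 0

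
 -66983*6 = -401898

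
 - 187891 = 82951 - 270842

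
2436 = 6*406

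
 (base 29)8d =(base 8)365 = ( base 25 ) 9K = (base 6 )1045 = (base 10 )245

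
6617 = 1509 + 5108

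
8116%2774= 2568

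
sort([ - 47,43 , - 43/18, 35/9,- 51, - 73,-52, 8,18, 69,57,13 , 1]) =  [ - 73,- 52, - 51,  -  47, - 43/18, 1 , 35/9, 8,13 , 18,43,57,69]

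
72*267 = 19224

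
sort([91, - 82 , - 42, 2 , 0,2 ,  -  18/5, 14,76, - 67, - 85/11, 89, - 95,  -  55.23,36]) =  [ -95, - 82, - 67,-55.23, - 42,-85/11, - 18/5, 0, 2,2, 14, 36, 76, 89, 91] 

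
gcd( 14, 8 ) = 2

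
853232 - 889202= - 35970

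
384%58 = 36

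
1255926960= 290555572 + 965371388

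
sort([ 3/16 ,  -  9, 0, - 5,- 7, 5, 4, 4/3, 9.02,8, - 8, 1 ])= [ - 9,-8, - 7,  -  5, 0, 3/16, 1,  4/3,4, 5, 8,9.02] 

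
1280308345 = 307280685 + 973027660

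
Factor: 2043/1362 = 3/2 = 2^( - 1) * 3^1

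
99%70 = 29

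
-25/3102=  -25/3102 = - 0.01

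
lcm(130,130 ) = 130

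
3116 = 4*779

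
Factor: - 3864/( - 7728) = 2^( - 1 ) = 1/2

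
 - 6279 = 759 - 7038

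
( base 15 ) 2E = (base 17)2A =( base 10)44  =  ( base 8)54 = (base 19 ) 26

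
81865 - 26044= 55821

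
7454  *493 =3674822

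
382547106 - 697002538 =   -  314455432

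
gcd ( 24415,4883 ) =4883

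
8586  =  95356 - 86770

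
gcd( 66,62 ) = 2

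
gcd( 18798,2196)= 6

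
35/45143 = 5/6449 = 0.00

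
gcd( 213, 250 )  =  1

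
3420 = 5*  684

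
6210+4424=10634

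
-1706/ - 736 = 853/368 =2.32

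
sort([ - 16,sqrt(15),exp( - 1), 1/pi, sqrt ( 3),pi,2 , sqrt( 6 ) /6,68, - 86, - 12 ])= [  -  86, - 16,-12,1/pi,  exp(-1),sqrt(6)/6, sqrt( 3), 2,pi, sqrt( 15),68]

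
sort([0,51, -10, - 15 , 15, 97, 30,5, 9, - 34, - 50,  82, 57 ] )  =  [ - 50 , - 34, - 15 ,- 10,0, 5, 9, 15,30, 51,57,82,97 ] 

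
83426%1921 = 823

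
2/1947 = 2/1947 =0.00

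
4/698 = 2/349 = 0.01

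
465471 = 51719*9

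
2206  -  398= 1808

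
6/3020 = 3/1510 =0.00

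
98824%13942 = 1230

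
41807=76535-34728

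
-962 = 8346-9308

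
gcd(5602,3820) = 2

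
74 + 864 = 938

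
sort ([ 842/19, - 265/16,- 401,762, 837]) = [ - 401  ,-265/16,842/19, 762,837] 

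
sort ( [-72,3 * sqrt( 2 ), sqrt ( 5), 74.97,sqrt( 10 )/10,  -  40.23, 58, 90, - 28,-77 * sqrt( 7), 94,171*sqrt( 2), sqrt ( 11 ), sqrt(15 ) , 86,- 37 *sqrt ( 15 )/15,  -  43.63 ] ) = [-77*sqrt (7 ),-72,-43.63, - 40.23, - 28, - 37 * sqrt( 15) /15, sqrt(10) /10, sqrt( 5 ),sqrt(11), sqrt( 15 ), 3*sqrt ( 2),  58, 74.97, 86,90, 94,  171*sqrt( 2)]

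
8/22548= 2/5637 =0.00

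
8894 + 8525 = 17419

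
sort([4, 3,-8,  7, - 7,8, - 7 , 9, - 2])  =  [ - 8, - 7, - 7, - 2, 3,4, 7,8, 9]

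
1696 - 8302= - 6606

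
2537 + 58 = 2595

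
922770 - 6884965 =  - 5962195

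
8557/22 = 8557/22 = 388.95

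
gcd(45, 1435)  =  5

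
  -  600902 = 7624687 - 8225589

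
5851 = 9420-3569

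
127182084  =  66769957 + 60412127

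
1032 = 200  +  832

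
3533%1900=1633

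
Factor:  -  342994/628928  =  -541/992  =  - 2^( - 5)*31^(  -  1)*541^1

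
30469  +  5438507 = 5468976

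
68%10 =8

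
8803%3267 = 2269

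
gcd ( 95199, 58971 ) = 3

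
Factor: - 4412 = - 2^2* 1103^1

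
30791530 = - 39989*( - 770)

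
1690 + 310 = 2000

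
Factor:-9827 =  - 31^1*317^1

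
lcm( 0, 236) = 0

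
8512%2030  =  392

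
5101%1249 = 105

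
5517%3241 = 2276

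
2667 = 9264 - 6597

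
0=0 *50580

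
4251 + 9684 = 13935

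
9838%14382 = 9838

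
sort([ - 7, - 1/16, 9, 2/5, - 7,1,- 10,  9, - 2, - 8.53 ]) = [ - 10, -8.53,-7,  -  7,  -  2, - 1/16, 2/5,1,9, 9] 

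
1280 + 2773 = 4053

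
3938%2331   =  1607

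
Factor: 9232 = 2^4*577^1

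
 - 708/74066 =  - 354/37033 = - 0.01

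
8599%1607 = 564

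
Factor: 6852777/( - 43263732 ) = -2^( -2) * 271^1 * 8429^1*3605311^( - 1) = -2284259/14421244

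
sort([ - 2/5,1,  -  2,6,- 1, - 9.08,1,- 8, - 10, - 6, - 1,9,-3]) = [ - 10 , - 9.08,  -  8, -6, - 3, - 2, - 1, - 1, - 2/5,  1, 1,6,9 ] 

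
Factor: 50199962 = 2^1*1543^1 * 16267^1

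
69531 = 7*9933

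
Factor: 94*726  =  2^2*3^1*11^2* 47^1 = 68244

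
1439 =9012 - 7573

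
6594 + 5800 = 12394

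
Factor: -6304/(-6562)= 2^4 * 17^( - 1) *193^( - 1)*197^1 = 3152/3281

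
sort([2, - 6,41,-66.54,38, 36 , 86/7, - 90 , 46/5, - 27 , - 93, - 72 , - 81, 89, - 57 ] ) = [-93, - 90,  -  81, - 72, - 66.54, - 57 ,-27, - 6,2,46/5, 86/7, 36,38,41 , 89] 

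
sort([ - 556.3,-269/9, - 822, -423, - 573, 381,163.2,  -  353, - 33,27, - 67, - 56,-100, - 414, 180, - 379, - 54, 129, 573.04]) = [ -822,-573, - 556.3, - 423, - 414, - 379, - 353, -100,  -  67, - 56 ,-54, - 33,  -  269/9,27,129,163.2,180,381,573.04]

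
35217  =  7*5031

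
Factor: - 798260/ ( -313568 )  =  835/328 = 2^(-3 )*5^1*41^( - 1 )*167^1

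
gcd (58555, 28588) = 7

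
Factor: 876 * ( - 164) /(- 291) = 47888/97  =  2^4 * 41^1 * 73^1*97^(- 1 ) 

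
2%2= 0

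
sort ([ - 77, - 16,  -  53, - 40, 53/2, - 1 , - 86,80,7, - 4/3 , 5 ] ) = [ - 86, - 77,-53, - 40, - 16, - 4/3  , - 1, 5, 7,  53/2, 80]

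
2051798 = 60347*34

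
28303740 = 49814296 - 21510556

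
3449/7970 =3449/7970 = 0.43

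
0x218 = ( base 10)536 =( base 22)128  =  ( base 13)323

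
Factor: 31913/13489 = 97/41 = 41^( - 1)*97^1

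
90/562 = 45/281 =0.16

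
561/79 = 561/79= 7.10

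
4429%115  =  59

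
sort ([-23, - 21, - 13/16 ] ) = [-23, - 21, - 13/16]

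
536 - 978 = -442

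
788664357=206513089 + 582151268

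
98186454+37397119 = 135583573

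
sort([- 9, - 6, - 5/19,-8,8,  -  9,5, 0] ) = [ - 9, - 9,  -  8, - 6, - 5/19 , 0, 5, 8 ]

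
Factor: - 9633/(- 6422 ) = 2^(-1 )*3^1=3/2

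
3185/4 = 796+1/4 = 796.25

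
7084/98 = 506/7  =  72.29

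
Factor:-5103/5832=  - 7/8 = -  2^ ( - 3 )*7^1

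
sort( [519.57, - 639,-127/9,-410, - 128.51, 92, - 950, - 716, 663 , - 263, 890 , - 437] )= [  -  950, - 716,-639,- 437,-410,-263, - 128.51,  -  127/9, 92,519.57,  663, 890]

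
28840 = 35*824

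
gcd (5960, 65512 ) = 8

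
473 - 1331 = - 858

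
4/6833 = 4/6833 = 0.00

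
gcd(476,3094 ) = 238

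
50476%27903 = 22573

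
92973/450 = 30991/150 = 206.61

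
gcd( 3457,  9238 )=1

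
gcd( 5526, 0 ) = 5526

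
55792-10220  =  45572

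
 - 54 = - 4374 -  - 4320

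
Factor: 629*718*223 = 2^1*17^1*37^1*223^1*359^1 = 100711706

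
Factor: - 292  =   - 2^2 * 73^1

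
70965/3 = 23655 = 23655.00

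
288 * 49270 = 14189760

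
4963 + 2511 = 7474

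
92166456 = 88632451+3534005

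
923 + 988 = 1911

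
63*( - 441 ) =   -  27783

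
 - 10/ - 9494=5/4747 = 0.00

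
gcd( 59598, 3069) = 99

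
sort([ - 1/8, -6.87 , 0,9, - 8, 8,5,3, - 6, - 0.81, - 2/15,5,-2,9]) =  [ - 8, - 6.87, - 6, - 2,  -  0.81, - 2/15, - 1/8,0, 3, 5,5,8, 9, 9] 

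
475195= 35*13577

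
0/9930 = 0 = 0.00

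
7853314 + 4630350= 12483664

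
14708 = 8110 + 6598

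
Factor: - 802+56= - 2^1*373^1 = - 746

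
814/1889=814/1889=0.43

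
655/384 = 655/384 = 1.71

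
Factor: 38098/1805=2^1* 5^( - 1 )*19^( - 2 )*43^1 * 443^1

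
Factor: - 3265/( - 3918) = 2^ ( -1)* 3^(- 1 )*5^1 = 5/6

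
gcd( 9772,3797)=1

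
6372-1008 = 5364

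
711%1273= 711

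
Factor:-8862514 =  - 2^1*4431257^1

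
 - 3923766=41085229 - 45008995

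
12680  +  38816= 51496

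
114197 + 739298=853495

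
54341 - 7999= 46342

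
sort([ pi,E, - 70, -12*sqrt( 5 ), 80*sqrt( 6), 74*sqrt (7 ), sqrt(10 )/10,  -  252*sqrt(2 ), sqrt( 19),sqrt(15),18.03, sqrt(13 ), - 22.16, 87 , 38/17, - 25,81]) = [ - 252*sqrt( 2), - 70,-12 * sqrt( 5),  -  25, - 22.16 , sqrt( 10)/10, 38/17, E  ,  pi, sqrt( 13), sqrt(15), sqrt( 19), 18.03, 81, 87,  74*sqrt( 7), 80* sqrt(6 ) ]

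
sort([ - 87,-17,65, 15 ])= [ - 87,  -  17,15,65]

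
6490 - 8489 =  - 1999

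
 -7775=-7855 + 80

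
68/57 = 68/57 = 1.19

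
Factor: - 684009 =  -3^2*76001^1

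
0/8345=0 = 0.00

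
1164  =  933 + 231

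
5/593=5/593 = 0.01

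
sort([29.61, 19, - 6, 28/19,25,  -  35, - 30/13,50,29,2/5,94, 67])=[ - 35, - 6, - 30/13, 2/5, 28/19, 19, 25,29, 29.61,50 , 67,94]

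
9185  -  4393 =4792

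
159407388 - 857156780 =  - 697749392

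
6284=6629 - 345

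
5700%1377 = 192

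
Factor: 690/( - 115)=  - 2^1*3^1 = -6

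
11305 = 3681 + 7624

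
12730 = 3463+9267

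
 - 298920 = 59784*(-5 ) 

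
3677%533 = 479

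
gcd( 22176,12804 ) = 132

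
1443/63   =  22 + 19/21 = 22.90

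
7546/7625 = 7546/7625 =0.99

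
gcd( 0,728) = 728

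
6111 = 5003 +1108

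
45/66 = 15/22 = 0.68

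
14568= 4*3642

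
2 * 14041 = 28082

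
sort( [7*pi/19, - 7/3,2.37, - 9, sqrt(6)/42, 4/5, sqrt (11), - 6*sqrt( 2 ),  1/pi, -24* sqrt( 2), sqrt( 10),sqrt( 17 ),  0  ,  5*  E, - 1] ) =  [ - 24  *sqrt( 2), - 9,-6 * sqrt( 2), - 7/3, - 1, 0,sqrt(6)/42, 1/pi,4/5, 7 * pi/19, 2.37, sqrt ( 10 ),sqrt( 11), sqrt( 17 ),  5 * E]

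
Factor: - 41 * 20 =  - 2^2*5^1*41^1 = - 820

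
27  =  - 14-  -  41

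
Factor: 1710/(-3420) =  - 1/2 =- 2^( - 1) 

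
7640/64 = 119 + 3/8 = 119.38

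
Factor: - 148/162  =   - 74/81=- 2^1*3^(-4)*37^1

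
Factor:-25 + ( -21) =- 2^1* 23^1 = -46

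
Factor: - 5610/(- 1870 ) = 3 = 3^1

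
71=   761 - 690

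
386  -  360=26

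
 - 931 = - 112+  - 819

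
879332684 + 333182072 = 1212514756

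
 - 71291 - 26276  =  -97567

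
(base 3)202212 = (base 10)563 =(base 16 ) 233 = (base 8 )1063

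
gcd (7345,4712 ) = 1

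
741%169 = 65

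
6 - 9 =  - 3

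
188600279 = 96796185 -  - 91804094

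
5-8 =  - 3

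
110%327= 110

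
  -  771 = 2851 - 3622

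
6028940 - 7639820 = -1610880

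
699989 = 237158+462831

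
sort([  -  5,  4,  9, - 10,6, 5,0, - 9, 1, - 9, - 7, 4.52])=[ - 10,-9, - 9, - 7, - 5,0,1, 4,  4.52,5,6,9]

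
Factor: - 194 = - 2^1*97^1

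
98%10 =8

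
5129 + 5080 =10209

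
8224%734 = 150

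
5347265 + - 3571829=1775436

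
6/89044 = 3/44522  =  0.00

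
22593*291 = 6574563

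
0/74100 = 0 = 0.00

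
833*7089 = 5905137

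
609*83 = 50547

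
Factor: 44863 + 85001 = 129864 = 2^3*3^1*7^1 *773^1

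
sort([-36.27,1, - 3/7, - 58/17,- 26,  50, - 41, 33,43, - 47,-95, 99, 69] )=[ - 95, - 47, - 41,-36.27 , - 26,-58/17, -3/7, 1, 33,  43, 50 , 69, 99]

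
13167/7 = 1881 = 1881.00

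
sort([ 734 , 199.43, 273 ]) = [199.43, 273 , 734 ]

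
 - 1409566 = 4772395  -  6181961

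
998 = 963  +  35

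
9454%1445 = 784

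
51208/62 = 25604/31 =825.94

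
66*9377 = 618882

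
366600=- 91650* (  -  4)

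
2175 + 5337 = 7512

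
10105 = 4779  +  5326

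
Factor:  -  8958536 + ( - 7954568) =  - 2^4*13^1*31^1 *43^1*61^1  =  - 16913104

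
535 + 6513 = 7048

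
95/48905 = 19/9781 = 0.00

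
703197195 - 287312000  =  415885195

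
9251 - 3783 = 5468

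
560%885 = 560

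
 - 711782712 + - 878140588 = - 1589923300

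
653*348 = 227244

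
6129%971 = 303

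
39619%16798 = 6023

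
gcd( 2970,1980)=990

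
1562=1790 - 228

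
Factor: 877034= 2^1*438517^1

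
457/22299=457/22299 = 0.02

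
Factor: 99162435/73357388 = 2^(-2)*3^1*5^1*13^(- 1)*193^1*1163^( - 1)*1213^( - 1)*34253^1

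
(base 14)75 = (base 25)43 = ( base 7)205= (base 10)103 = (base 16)67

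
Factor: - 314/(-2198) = 1/7  =  7^(- 1) 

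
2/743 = 2/743 =0.00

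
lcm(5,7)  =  35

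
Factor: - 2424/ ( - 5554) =1212/2777= 2^2*3^1*101^1*2777^( -1 )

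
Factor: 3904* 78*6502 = 1979937024 = 2^8*3^1*13^1*61^1*3251^1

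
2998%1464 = 70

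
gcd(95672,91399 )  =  1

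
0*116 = 0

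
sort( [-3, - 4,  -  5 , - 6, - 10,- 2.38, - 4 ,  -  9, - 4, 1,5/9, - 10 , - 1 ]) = [ - 10,- 10,- 9, - 6, - 5 , - 4,-4, - 4,  -  3, - 2.38, - 1,  5/9,1 ] 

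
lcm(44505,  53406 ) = 267030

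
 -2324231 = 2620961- 4945192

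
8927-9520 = -593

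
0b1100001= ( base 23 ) 45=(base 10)97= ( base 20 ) 4H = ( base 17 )5C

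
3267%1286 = 695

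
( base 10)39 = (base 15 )29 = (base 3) 1110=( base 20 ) 1J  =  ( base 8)47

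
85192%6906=2320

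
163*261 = 42543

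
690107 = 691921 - 1814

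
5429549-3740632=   1688917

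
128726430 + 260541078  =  389267508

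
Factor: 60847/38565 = 71/45 = 3^(-2 )*5^(-1 ) * 71^1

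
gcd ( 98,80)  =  2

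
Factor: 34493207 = 7^2*703943^1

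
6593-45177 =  - 38584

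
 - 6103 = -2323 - 3780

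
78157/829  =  78157/829  =  94.28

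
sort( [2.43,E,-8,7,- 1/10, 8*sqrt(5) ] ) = [ - 8, - 1/10,2.43, E, 7,8*sqrt( 5)] 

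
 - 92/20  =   - 5 + 2/5 = -4.60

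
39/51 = 13/17 = 0.76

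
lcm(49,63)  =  441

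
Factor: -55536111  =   - 3^4*685631^1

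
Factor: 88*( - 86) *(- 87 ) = 2^4 * 3^1*11^1*29^1*43^1 = 658416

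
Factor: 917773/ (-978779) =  - 29^( - 1)*33751^(-1)*917773^1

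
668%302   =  64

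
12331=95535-83204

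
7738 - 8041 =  - 303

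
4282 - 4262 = 20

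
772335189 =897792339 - 125457150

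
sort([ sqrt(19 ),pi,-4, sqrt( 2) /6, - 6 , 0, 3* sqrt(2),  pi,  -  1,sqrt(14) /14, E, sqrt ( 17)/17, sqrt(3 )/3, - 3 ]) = [-6, - 4,-3,-1,0, sqrt(2) /6  ,  sqrt( 17)/17, sqrt ( 14)/14,sqrt(3) /3, E, pi,pi, 3*sqrt( 2 ),sqrt( 19)] 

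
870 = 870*1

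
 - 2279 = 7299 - 9578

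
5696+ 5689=11385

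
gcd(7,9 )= 1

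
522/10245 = 174/3415 = 0.05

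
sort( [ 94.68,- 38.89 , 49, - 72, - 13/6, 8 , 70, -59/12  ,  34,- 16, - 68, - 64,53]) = [ - 72,-68,-64,-38.89, - 16, - 59/12, - 13/6,8,34,49, 53,70,94.68] 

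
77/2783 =7/253 = 0.03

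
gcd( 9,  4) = 1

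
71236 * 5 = 356180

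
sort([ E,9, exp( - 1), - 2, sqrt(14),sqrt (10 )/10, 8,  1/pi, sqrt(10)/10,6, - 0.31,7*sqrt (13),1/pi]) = [ - 2, - 0.31,sqrt( 10) /10,sqrt(10) /10,1/pi,  1/pi,exp( -1),E,  sqrt( 14) , 6,  8 , 9 , 7* sqrt( 13) ]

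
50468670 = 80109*630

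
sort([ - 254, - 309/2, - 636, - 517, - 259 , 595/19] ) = [ - 636, - 517,-259,-254 , - 309/2,595/19 ]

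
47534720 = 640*74273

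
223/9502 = 223/9502 = 0.02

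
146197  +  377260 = 523457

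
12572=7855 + 4717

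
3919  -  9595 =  - 5676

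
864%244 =132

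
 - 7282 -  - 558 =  - 6724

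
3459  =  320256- 316797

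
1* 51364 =51364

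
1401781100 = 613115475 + 788665625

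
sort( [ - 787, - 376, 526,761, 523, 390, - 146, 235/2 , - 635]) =[ - 787,-635, - 376, - 146,235/2,390, 523, 526, 761 ] 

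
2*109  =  218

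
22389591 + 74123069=96512660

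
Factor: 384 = 2^7 * 3^1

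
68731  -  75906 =  -  7175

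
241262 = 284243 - 42981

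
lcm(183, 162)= 9882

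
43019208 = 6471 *6648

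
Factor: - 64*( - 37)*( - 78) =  - 184704 = - 2^7*3^1*13^1*37^1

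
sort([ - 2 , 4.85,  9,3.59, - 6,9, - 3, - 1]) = [ - 6, - 3,  -  2, - 1 , 3.59, 4.85,  9, 9]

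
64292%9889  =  4958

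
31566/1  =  31566 = 31566.00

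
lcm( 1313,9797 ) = 127361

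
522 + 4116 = 4638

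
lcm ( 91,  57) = 5187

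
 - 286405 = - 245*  1169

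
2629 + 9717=12346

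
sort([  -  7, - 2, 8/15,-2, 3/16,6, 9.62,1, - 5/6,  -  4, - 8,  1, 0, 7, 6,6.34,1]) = [  -  8, - 7, - 4 , - 2, - 2,  -  5/6, 0,3/16, 8/15,1,1,1, 6, 6,6.34, 7, 9.62]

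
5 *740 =3700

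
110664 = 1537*72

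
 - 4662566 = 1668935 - 6331501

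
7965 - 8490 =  - 525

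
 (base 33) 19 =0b101010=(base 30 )1c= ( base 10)42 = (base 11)39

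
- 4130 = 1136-5266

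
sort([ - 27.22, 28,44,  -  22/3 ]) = [ - 27.22, - 22/3, 28,44 ]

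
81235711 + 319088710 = 400324421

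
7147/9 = 7147/9 = 794.11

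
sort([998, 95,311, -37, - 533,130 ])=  [-533,  -  37,95,130,311 , 998] 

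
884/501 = 884/501 = 1.76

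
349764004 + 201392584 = 551156588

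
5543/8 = 5543/8 = 692.88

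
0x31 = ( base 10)49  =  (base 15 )34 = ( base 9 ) 54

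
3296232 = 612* 5386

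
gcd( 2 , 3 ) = 1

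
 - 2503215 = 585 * ( - 4279)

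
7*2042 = 14294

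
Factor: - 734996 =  - 2^2*19^2*509^1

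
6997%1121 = 271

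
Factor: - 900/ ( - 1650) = 6/11 = 2^1*3^1*11^( - 1 )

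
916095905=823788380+92307525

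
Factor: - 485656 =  - 2^3*17^1*3571^1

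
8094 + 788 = 8882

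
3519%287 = 75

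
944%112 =48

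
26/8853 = 2/681 = 0.00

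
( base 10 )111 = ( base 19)5g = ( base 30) 3L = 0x6F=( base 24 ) 4F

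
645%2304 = 645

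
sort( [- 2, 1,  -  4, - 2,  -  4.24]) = [-4.24,-4,-2,-2,1 ] 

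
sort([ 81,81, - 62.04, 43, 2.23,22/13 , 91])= [ - 62.04, 22/13,2.23,  43, 81, 81, 91 ]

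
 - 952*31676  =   - 30155552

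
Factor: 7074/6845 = 2^1*3^3*5^( - 1)*37^ ( - 2)*131^1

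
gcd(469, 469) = 469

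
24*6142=147408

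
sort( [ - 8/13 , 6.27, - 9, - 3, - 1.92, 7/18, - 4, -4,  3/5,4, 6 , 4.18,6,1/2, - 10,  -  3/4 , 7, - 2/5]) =[ - 10,-9 , - 4, - 4, - 3, - 1.92, - 3/4,-8/13, - 2/5,  7/18,1/2 , 3/5,4,4.18 , 6, 6,6.27 , 7]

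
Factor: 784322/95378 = 7^1*11^2*103^ ( - 1) = 847/103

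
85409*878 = 74989102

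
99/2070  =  11/230= 0.05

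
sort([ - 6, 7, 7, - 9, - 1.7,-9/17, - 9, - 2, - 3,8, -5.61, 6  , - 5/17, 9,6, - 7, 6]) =[ - 9, - 9,- 7,-6, - 5.61, - 3, - 2,-1.7, - 9/17, - 5/17, 6, 6,6,7,7,8, 9]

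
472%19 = 16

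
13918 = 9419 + 4499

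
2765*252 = 696780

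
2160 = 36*60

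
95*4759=452105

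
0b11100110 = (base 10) 230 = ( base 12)172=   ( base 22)AA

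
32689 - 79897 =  - 47208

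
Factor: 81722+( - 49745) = 3^2*11^1*17^1*19^1=31977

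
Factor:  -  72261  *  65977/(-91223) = 4767563997/91223   =  3^2*7^1*11^(-1)*17^1*31^1*37^1*3881^1*8293^( - 1 ) 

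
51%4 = 3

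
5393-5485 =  - 92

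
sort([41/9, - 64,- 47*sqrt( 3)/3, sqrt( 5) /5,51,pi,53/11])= [- 64,-47*sqrt( 3 ) /3 , sqrt( 5 ) /5 , pi, 41/9,53/11 , 51]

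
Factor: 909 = 3^2*101^1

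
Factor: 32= 2^5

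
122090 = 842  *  145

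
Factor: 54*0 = 0   =  0^1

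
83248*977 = 81333296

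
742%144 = 22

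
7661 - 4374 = 3287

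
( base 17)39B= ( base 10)1031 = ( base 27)1B5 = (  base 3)1102012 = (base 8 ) 2007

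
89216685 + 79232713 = 168449398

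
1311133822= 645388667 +665745155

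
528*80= 42240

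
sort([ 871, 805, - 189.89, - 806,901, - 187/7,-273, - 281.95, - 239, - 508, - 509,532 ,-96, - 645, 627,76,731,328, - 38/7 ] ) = [ - 806, - 645 , - 509, - 508, - 281.95, - 273, - 239, - 189.89, - 96, - 187/7,  -  38/7,76, 328,532 , 627,731 , 805,871, 901]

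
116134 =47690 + 68444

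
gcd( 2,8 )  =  2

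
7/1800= 7/1800 = 0.00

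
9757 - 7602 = 2155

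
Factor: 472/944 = 1/2  =  2^( -1)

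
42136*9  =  379224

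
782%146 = 52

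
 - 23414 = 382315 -405729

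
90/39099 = 30/13033=   0.00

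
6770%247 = 101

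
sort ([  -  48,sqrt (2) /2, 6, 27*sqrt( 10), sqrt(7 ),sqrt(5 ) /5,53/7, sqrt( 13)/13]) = [ - 48 , sqrt(13 )/13,sqrt(5 )/5, sqrt(2 )/2,sqrt ( 7),6,53/7, 27*sqrt(10) ] 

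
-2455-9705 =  - 12160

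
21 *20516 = 430836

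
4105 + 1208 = 5313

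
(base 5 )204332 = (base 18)1322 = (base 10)6842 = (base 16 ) 1aba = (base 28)8KA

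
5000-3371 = 1629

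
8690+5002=13692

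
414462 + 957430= 1371892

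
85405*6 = 512430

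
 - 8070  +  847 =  - 7223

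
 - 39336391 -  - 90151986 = 50815595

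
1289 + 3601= 4890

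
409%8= 1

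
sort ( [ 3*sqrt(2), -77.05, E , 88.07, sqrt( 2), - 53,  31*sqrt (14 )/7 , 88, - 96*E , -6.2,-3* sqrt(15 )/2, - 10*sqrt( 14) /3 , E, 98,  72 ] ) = [ - 96*E, - 77.05, - 53, - 10 *sqrt ( 14) /3, - 6.2, - 3*sqrt ( 15 ) /2,sqrt(2),E,E, 3*sqrt( 2),31*sqrt( 14) /7,72, 88,88.07,98 ] 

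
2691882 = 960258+1731624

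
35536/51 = 35536/51 = 696.78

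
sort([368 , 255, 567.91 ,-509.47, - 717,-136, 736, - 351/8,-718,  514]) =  [ - 718,-717,-509.47, - 136, - 351/8, 255,  368,514,567.91, 736] 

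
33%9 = 6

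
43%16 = 11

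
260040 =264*985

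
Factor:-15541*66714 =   -  2^1*3^1*11119^1*15541^1=-1036802274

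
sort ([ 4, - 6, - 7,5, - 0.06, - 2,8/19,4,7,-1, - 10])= [ - 10, - 7, - 6, - 2, - 1, - 0.06,8/19,4,4,5,  7] 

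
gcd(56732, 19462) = 2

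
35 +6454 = 6489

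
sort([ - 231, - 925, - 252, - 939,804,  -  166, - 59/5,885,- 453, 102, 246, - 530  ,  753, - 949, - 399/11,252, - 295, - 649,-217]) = [ - 949, -939,-925, - 649, - 530, - 453 ,-295, - 252, - 231, - 217, - 166, - 399/11,-59/5,  102,246, 252, 753, 804,885]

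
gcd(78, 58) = 2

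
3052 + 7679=10731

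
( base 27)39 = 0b1011010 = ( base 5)330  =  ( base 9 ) 110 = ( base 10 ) 90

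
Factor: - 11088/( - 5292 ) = 44/21 = 2^2*3^( - 1 )*7^( -1) *11^1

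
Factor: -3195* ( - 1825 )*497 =3^2*5^3*7^1*71^2*73^1 = 2897944875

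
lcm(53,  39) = 2067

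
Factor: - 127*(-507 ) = 3^1*13^2*127^1 = 64389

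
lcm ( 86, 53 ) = 4558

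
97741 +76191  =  173932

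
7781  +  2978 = 10759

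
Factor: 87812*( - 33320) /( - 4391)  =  2925895840/4391=2^5*5^1*7^2 * 17^1*29^1*757^1*4391^( - 1) 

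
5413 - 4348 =1065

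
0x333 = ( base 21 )1I0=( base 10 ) 819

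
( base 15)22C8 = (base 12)4338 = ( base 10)7388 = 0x1cdc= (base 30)868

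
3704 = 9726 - 6022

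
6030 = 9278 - 3248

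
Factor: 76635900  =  2^2*3^2 * 5^2* 11^1*7741^1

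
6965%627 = 68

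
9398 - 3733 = 5665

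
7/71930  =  7/71930= 0.00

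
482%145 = 47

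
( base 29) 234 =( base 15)7d3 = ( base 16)6ed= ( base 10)1773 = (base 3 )2102200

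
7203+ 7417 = 14620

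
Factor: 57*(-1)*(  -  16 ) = 2^4*3^1 * 19^1 = 912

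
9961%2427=253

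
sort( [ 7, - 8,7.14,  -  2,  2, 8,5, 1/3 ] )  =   [ - 8,-2,1/3,2,  5,7,7.14 , 8] 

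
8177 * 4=32708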